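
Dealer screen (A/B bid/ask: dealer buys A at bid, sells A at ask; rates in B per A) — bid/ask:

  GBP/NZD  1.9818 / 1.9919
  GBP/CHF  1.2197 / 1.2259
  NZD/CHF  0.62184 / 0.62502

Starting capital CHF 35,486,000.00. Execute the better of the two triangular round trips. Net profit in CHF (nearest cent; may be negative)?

Best loop CHF → GBP → NZD → CHF:
CHF 35,486,000.00 ÷ 1.2259 (buy GBP at ask) = GBP 28,946,896.16
GBP 28,946,896.16 × 1.9818 (sell GBP at bid) = NZD 57,366,958.81
NZD 57,366,958.81 × 0.62184 (sell NZD at bid) = CHF 35,673,069.66

Net profit: CHF 187,069.66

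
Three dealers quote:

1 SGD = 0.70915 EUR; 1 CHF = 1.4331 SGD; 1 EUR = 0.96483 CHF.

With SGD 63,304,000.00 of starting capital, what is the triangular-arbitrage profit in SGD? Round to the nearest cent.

Profitable loop is SGD → CHF → EUR → SGD:
SGD 63,304,000.00 ÷ 1.4331 = CHF 44,172,772.31
CHF 44,172,772.31 ÷ 0.96483 = EUR 45,782,958.98
EUR 45,782,958.98 ÷ 0.70915 = SGD 64,560,331.35
Profit = SGD 64,560,331.35 − SGD 63,304,000.00

Profit: SGD 1,256,331.35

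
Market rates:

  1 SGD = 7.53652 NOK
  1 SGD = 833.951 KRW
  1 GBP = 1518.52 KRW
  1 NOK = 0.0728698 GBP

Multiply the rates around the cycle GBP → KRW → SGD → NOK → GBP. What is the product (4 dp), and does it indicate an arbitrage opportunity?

1.0000 (no arbitrage)

Around GBP → KRW → SGD → NOK → GBP: 1 × 1518.52 ÷ 833.951 × 7.53652 × 0.0728698 = 0.999996
Product ≈ 1 (deviation 0.000%, within rounding noise).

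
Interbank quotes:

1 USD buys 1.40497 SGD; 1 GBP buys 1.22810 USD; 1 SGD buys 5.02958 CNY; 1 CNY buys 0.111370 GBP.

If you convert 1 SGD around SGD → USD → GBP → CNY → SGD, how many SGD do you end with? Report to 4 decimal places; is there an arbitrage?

Around SGD → USD → GBP → CNY → SGD: 1 ÷ 1.40497 ÷ 1.22810 ÷ 0.111370 ÷ 5.02958 = 1.034664
Product > 1; profitable direction is SGD → USD → GBP → CNY → SGD.

1.0347 (arbitrage exists)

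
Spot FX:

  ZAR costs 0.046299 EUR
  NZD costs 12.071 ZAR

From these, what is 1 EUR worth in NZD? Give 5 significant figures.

1 EUR ÷ 0.046299 = 21.5987 ZAR
21.5987 ZAR ÷ 12.071 = 1.78931 NZD

EUR/NZD = 1.7893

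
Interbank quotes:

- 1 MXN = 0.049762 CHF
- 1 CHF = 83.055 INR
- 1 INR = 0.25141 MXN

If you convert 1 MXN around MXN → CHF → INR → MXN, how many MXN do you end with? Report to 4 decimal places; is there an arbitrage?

1.0391 (arbitrage exists)

Around MXN → CHF → INR → MXN: 1 × 0.049762 × 83.055 × 0.25141 = 1.039073
Product > 1; profitable direction is MXN → CHF → INR → MXN.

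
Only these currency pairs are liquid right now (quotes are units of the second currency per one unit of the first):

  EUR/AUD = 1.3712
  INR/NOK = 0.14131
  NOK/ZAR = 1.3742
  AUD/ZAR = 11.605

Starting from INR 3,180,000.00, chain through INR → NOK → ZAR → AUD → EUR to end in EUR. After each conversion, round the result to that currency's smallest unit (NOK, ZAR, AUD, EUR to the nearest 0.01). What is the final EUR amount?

EUR 38,806.46

INR 3,180,000.00 × 0.14131 = NOK 449,365.80
NOK 449,365.80 × 1.3742 = ZAR 617,518.48
ZAR 617,518.48 ÷ 11.605 = AUD 53,211.42
AUD 53,211.42 ÷ 1.3712 = EUR 38,806.46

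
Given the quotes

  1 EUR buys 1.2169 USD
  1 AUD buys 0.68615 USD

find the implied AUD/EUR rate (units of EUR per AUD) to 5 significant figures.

1 AUD × 0.68615 = 0.68615 USD
0.68615 USD ÷ 1.2169 = 0.563851 EUR

AUD/EUR = 0.56385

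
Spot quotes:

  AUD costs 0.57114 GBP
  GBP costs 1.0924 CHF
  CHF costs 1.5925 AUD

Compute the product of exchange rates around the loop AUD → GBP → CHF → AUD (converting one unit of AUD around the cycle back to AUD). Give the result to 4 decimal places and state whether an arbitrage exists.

Around AUD → GBP → CHF → AUD: 1 × 0.57114 × 1.0924 × 1.5925 = 0.993582
Product < 1; profitable direction is AUD → CHF → GBP → AUD.

0.9936 (arbitrage exists)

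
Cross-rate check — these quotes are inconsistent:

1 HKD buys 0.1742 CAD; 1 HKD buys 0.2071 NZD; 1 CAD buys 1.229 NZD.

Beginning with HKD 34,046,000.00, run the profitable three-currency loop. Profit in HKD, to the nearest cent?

Profitable loop is HKD → CAD → NZD → HKD:
HKD 34,046,000.00 × 0.1742 = CAD 5,930,813.20
CAD 5,930,813.20 × 1.229 = NZD 7,288,969.42
NZD 7,288,969.42 ÷ 0.2071 = HKD 35,195,410.06
Profit = HKD 35,195,410.06 − HKD 34,046,000.00

Profit: HKD 1,149,410.06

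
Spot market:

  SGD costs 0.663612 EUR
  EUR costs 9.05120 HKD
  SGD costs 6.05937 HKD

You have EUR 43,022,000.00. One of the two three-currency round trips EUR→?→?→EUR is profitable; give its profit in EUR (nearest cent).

Profit: EUR 378,794.14

Profitable loop is EUR → SGD → HKD → EUR:
EUR 43,022,000.00 ÷ 0.663612 = SGD 64,830,051.30
SGD 64,830,051.30 × 6.05937 = HKD 392,829,267.92
HKD 392,829,267.92 ÷ 9.05120 = EUR 43,400,794.14
Profit = EUR 43,400,794.14 − EUR 43,022,000.00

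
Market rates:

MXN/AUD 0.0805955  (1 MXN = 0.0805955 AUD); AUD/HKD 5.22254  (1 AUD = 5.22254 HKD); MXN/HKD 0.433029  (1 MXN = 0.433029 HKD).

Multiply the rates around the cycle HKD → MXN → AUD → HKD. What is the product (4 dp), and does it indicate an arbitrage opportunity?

0.9720 (arbitrage exists)

Around HKD → MXN → AUD → HKD: 1 ÷ 0.433029 × 0.0805955 × 5.22254 = 0.972021
Product < 1; profitable direction is HKD → AUD → MXN → HKD.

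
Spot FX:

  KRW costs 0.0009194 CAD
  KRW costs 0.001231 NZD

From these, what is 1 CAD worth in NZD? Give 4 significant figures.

1 CAD ÷ 0.0009194 = 1087.67 KRW
1087.67 KRW × 0.001231 = 1.33892 NZD

CAD/NZD = 1.339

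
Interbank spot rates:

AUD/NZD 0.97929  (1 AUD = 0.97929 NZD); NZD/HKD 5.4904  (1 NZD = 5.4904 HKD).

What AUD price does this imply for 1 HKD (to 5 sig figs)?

1 HKD ÷ 5.4904 = 0.182136 NZD
0.182136 NZD ÷ 0.97929 = 0.185988 AUD

HKD/AUD = 0.18599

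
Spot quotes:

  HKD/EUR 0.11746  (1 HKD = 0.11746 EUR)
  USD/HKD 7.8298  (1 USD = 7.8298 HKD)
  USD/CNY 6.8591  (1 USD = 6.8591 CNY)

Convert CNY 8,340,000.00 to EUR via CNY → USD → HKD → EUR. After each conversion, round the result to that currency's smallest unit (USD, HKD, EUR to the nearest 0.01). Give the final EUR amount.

EUR 1,118,251.74

CNY 8,340,000.00 ÷ 6.8591 = USD 1,215,902.96
USD 1,215,902.96 × 7.8298 = HKD 9,520,277.00
HKD 9,520,277.00 × 0.11746 = EUR 1,118,251.74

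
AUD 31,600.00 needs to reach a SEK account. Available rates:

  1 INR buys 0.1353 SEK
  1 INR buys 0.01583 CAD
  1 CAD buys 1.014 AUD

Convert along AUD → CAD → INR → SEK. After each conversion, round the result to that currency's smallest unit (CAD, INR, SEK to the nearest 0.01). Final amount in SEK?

AUD 31,600.00 ÷ 1.014 = CAD 31,163.71
CAD 31,163.71 ÷ 0.01583 = INR 1,968,648.77
INR 1,968,648.77 × 0.1353 = SEK 266,358.18

SEK 266,358.18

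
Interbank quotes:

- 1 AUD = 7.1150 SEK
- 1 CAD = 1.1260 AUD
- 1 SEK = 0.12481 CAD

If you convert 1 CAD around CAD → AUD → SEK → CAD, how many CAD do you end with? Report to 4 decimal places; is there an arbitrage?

0.9999 (no arbitrage)

Around CAD → AUD → SEK → CAD: 1 × 1.1260 × 7.1150 × 0.12481 = 0.999914
Product ≈ 1 (deviation 0.009%, within rounding noise).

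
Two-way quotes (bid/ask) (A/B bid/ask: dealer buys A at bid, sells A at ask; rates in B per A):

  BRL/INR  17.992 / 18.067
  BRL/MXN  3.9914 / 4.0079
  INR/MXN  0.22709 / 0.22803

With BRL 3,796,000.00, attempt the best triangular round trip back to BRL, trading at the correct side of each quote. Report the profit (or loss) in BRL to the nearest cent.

Net profit: BRL 73,784.49

Best loop BRL → INR → MXN → BRL:
BRL 3,796,000.00 × 17.992 (sell BRL at bid) = INR 68,297,632.00
INR 68,297,632.00 × 0.22709 (sell INR at bid) = MXN 15,509,709.25
MXN 15,509,709.25 ÷ 4.0079 (buy BRL at ask) = BRL 3,869,784.49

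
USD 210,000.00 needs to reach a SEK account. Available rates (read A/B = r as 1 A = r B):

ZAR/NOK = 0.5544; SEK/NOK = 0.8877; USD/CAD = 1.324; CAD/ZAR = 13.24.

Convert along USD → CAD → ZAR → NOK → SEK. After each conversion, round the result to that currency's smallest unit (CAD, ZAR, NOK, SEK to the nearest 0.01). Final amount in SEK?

SEK 2,299,070.38

USD 210,000.00 × 1.324 = CAD 278,040.00
CAD 278,040.00 × 13.24 = ZAR 3,681,249.60
ZAR 3,681,249.60 × 0.5544 = NOK 2,040,884.78
NOK 2,040,884.78 ÷ 0.8877 = SEK 2,299,070.38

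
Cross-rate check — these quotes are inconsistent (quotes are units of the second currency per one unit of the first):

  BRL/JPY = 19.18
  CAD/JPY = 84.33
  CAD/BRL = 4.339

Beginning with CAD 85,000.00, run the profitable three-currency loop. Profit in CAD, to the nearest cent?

Profitable loop is CAD → JPY → BRL → CAD:
CAD 85,000.00 × 84.33 = JPY 7,168,050
JPY 7,168,050 ÷ 19.18 = BRL 373,725.23
BRL 373,725.23 ÷ 4.339 = CAD 86,131.65
Profit = CAD 86,131.65 − CAD 85,000.00

Profit: CAD 1,131.65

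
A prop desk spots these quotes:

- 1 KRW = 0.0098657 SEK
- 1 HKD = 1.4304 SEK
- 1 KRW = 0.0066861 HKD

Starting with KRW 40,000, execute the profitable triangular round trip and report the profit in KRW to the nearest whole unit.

Profit: KRW 1,263

Profitable loop is KRW → SEK → HKD → KRW:
KRW 40,000 × 0.0098657 = SEK 394.63
SEK 394.63 ÷ 1.4304 = HKD 275.89
HKD 275.89 ÷ 0.0066861 = KRW 41,263
Profit = KRW 41,263 − KRW 40,000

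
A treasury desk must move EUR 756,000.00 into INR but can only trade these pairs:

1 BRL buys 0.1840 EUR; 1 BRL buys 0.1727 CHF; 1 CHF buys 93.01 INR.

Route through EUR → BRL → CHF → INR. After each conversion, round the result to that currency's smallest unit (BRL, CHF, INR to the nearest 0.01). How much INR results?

INR 65,997,267.54

EUR 756,000.00 ÷ 0.1840 = BRL 4,108,695.65
BRL 4,108,695.65 × 0.1727 = CHF 709,571.74
CHF 709,571.74 × 93.01 = INR 65,997,267.54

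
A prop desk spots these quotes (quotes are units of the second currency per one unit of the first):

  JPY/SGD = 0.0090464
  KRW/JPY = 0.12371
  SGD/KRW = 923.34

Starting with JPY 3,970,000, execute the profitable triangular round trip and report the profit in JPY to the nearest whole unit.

Profit: JPY 132,350

Profitable loop is JPY → SGD → KRW → JPY:
JPY 3,970,000 × 0.0090464 = SGD 35,914.21
SGD 35,914.21 × 923.34 = KRW 33,161,025
KRW 33,161,025 × 0.12371 = JPY 4,102,350
Profit = JPY 4,102,350 − JPY 3,970,000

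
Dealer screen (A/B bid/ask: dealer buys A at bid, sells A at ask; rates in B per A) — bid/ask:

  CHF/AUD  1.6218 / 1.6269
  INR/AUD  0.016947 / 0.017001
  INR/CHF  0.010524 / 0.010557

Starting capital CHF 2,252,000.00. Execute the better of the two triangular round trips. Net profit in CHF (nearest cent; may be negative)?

Net profit: CHF 8,851.59

Best loop CHF → AUD → INR → CHF:
CHF 2,252,000.00 × 1.6218 (sell CHF at bid) = AUD 3,652,293.60
AUD 3,652,293.60 ÷ 0.017001 (buy INR at ask) = INR 214,828,163.05
INR 214,828,163.05 × 0.010524 (sell INR at bid) = CHF 2,260,851.59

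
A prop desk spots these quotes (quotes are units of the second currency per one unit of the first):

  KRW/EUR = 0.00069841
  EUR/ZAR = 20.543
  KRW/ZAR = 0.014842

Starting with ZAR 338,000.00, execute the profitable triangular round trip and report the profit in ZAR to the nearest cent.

Profit: ZAR 11,651.03

Profitable loop is ZAR → EUR → KRW → ZAR:
ZAR 338,000.00 ÷ 20.543 = EUR 16,453.29
EUR 16,453.29 ÷ 0.00069841 = KRW 23,558,215
KRW 23,558,215 × 0.014842 = ZAR 349,651.03
Profit = ZAR 349,651.03 − ZAR 338,000.00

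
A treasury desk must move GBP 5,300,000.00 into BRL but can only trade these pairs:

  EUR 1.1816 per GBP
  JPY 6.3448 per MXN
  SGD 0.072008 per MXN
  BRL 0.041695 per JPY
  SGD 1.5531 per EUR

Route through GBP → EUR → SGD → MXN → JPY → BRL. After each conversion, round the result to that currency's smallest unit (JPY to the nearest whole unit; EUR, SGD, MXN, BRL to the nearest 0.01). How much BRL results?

GBP 5,300,000.00 × 1.1816 = EUR 6,262,480.00
EUR 6,262,480.00 × 1.5531 = SGD 9,726,257.69
SGD 9,726,257.69 ÷ 0.072008 = MXN 135,071,904.37
MXN 135,071,904.37 × 6.3448 = JPY 857,004,219
JPY 857,004,219 × 0.041695 = BRL 35,732,790.91

BRL 35,732,790.91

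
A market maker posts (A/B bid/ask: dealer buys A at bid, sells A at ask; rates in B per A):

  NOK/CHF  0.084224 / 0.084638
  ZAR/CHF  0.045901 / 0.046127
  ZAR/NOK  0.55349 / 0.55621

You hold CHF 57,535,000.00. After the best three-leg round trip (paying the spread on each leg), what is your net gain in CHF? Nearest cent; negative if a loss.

Net profit: CHF 611,362.24

Best loop CHF → ZAR → NOK → CHF:
CHF 57,535,000.00 ÷ 0.046127 (buy ZAR at ask) = ZAR 1,247,317,189.50
ZAR 1,247,317,189.50 × 0.55349 (sell ZAR at bid) = NOK 690,377,591.22
NOK 690,377,591.22 × 0.084224 (sell NOK at bid) = CHF 58,146,362.24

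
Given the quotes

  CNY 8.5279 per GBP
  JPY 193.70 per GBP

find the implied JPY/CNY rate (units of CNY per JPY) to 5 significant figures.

1 JPY ÷ 193.70 = 0.00516262 GBP
0.00516262 GBP × 8.5279 = 0.0440263 CNY

JPY/CNY = 0.044026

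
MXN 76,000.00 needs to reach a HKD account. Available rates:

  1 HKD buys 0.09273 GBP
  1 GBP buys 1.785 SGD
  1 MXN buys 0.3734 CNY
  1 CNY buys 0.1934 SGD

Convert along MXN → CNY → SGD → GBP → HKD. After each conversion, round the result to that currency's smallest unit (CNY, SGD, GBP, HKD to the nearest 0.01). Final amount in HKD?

HKD 33,157.77

MXN 76,000.00 × 0.3734 = CNY 28,378.40
CNY 28,378.40 × 0.1934 = SGD 5,488.38
SGD 5,488.38 ÷ 1.785 = GBP 3,074.72
GBP 3,074.72 ÷ 0.09273 = HKD 33,157.77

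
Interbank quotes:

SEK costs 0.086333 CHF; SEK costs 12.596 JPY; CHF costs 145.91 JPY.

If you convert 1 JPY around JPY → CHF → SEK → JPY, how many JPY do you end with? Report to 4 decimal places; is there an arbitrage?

Around JPY → CHF → SEK → JPY: 1 ÷ 145.91 ÷ 0.086333 × 12.596 = 0.999933
Product ≈ 1 (deviation 0.007%, within rounding noise).

0.9999 (no arbitrage)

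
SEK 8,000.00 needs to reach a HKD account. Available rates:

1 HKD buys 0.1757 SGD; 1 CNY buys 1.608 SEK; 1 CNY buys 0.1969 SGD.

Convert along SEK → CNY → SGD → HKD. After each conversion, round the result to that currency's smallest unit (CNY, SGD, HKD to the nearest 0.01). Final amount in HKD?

SEK 8,000.00 ÷ 1.608 = CNY 4,975.12
CNY 4,975.12 × 0.1969 = SGD 979.60
SGD 979.60 ÷ 0.1757 = HKD 5,575.41

HKD 5,575.41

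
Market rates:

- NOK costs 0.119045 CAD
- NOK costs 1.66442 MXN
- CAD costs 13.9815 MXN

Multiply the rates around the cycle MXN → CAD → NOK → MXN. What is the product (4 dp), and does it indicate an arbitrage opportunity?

1.0000 (no arbitrage)

Around MXN → CAD → NOK → MXN: 1 ÷ 13.9815 ÷ 0.119045 × 1.66442 = 0.999995
Product ≈ 1 (deviation 0.000%, within rounding noise).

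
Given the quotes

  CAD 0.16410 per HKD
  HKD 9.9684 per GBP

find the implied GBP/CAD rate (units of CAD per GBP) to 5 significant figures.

GBP/CAD = 1.6358

1 GBP × 9.9684 = 9.9684 HKD
9.9684 HKD × 0.16410 = 1.63581 CAD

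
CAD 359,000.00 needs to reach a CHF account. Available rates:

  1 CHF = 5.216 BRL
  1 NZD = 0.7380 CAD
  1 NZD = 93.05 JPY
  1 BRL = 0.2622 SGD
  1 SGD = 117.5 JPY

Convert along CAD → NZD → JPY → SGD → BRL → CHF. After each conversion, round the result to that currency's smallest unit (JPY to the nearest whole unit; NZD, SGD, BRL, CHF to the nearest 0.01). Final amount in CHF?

CAD 359,000.00 ÷ 0.7380 = NZD 486,449.86
NZD 486,449.86 × 93.05 = JPY 45,264,159
JPY 45,264,159 ÷ 117.5 = SGD 385,226.89
SGD 385,226.89 ÷ 0.2622 = BRL 1,469,210.11
BRL 1,469,210.11 ÷ 5.216 = CHF 281,673.72

CHF 281,673.72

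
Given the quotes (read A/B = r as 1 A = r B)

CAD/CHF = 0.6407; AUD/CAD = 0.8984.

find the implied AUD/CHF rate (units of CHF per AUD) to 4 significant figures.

AUD/CHF = 0.5756

1 AUD × 0.8984 = 0.8984 CAD
0.8984 CAD × 0.6407 = 0.575605 CHF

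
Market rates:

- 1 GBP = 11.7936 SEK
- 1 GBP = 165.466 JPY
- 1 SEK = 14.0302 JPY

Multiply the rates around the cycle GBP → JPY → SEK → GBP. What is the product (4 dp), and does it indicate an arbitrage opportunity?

Around GBP → JPY → SEK → GBP: 1 × 165.466 ÷ 14.0302 ÷ 11.7936 = 0.999997
Product ≈ 1 (deviation 0.000%, within rounding noise).

1.0000 (no arbitrage)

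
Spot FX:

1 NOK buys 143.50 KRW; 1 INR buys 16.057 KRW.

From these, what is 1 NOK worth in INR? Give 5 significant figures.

1 NOK × 143.50 = 143.5 KRW
143.5 KRW ÷ 16.057 = 8.93691 INR

NOK/INR = 8.9369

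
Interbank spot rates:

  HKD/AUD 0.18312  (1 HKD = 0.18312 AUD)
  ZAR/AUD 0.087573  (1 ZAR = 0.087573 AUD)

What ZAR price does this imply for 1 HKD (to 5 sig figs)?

1 HKD × 0.18312 = 0.18312 AUD
0.18312 AUD ÷ 0.087573 = 2.09106 ZAR

HKD/ZAR = 2.0911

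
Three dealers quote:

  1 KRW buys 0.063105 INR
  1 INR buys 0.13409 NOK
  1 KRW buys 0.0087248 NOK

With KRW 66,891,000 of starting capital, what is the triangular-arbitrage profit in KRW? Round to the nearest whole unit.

Profitable loop is KRW → NOK → INR → KRW:
KRW 66,891,000 × 0.0087248 = NOK 583,610.60
NOK 583,610.60 ÷ 0.13409 = INR 4,352,379.72
INR 4,352,379.72 ÷ 0.063105 = KRW 68,970,442
Profit = KRW 68,970,442 − KRW 66,891,000

Profit: KRW 2,079,442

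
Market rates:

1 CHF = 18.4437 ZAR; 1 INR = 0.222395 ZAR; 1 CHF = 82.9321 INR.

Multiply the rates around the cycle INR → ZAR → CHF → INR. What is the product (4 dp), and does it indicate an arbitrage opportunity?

1.0000 (no arbitrage)

Around INR → ZAR → CHF → INR: 1 × 0.222395 ÷ 18.4437 × 82.9321 = 0.999999
Product ≈ 1 (deviation 0.000%, within rounding noise).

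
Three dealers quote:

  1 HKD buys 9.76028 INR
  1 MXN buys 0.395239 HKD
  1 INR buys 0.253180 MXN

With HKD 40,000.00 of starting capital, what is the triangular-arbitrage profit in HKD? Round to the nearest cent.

Profitable loop is HKD → MXN → INR → HKD:
HKD 40,000.00 ÷ 0.395239 = MXN 101,204.59
MXN 101,204.59 ÷ 0.253180 = INR 399,733.74
INR 399,733.74 ÷ 9.76028 = HKD 40,955.15
Profit = HKD 40,955.15 − HKD 40,000.00

Profit: HKD 955.15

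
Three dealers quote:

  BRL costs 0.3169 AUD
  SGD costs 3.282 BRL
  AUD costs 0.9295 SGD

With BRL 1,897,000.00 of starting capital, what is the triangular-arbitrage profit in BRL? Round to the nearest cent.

Profit: BRL 65,262.57

Profitable loop is BRL → SGD → AUD → BRL:
BRL 1,897,000.00 ÷ 3.282 = SGD 578,001.22
SGD 578,001.22 ÷ 0.9295 = AUD 621,841.01
AUD 621,841.01 ÷ 0.3169 = BRL 1,962,262.57
Profit = BRL 1,962,262.57 − BRL 1,897,000.00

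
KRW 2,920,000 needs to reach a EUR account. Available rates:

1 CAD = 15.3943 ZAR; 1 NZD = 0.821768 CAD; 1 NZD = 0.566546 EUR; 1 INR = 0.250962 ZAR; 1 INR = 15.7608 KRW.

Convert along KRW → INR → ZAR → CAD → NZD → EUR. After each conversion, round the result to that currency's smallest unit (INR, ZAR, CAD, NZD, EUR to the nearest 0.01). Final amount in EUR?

EUR 2,082.28

KRW 2,920,000 ÷ 15.7608 = INR 185,269.78
INR 185,269.78 × 0.250962 = ZAR 46,495.67
ZAR 46,495.67 ÷ 15.3943 = CAD 3,020.32
CAD 3,020.32 ÷ 0.821768 = NZD 3,675.39
NZD 3,675.39 × 0.566546 = EUR 2,082.28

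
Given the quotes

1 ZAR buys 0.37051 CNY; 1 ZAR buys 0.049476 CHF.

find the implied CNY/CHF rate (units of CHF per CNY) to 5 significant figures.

1 CNY ÷ 0.37051 = 2.69898 ZAR
2.69898 ZAR × 0.049476 = 0.133535 CHF

CNY/CHF = 0.13353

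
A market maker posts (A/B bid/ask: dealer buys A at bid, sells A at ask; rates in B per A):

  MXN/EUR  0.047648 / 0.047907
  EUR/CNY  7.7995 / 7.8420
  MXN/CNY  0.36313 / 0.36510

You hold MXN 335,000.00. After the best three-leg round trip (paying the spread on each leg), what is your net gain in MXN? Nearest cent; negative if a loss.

Best loop MXN → EUR → CNY → MXN:
MXN 335,000.00 × 0.047648 (sell MXN at bid) = EUR 15,962.08
EUR 15,962.08 × 7.7995 (sell EUR at bid) = CNY 124,496.24
CNY 124,496.24 ÷ 0.36510 (buy MXN at ask) = MXN 340,992.17

Net profit: MXN 5,992.17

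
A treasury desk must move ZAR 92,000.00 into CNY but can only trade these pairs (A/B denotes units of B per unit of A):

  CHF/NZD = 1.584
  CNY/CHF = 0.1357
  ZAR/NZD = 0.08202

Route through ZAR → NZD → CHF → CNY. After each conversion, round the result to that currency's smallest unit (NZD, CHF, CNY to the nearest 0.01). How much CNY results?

CNY 35,105.31

ZAR 92,000.00 × 0.08202 = NZD 7,545.84
NZD 7,545.84 ÷ 1.584 = CHF 4,763.79
CHF 4,763.79 ÷ 0.1357 = CNY 35,105.31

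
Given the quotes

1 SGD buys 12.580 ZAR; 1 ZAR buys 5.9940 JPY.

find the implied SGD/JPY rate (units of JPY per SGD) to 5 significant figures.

SGD/JPY = 75.405

1 SGD × 12.580 = 12.58 ZAR
12.58 ZAR × 5.9940 = 75.4045 JPY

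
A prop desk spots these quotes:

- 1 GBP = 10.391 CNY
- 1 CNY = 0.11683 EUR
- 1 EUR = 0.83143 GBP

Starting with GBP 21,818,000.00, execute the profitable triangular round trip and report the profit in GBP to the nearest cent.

Profitable loop is GBP → CNY → EUR → GBP:
GBP 21,818,000.00 × 10.391 = CNY 226,710,838.00
CNY 226,710,838.00 × 0.11683 = EUR 26,486,627.20
EUR 26,486,627.20 × 0.83143 = GBP 22,021,776.46
Profit = GBP 22,021,776.46 − GBP 21,818,000.00

Profit: GBP 203,776.46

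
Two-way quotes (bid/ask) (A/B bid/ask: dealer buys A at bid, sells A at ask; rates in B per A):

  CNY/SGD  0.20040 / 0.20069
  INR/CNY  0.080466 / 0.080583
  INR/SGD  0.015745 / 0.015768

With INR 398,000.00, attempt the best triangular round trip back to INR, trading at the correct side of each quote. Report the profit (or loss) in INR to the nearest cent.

Best loop INR → CNY → SGD → INR:
INR 398,000.00 × 0.080466 (sell INR at bid) = CNY 32,025.47
CNY 32,025.47 × 0.20040 (sell CNY at bid) = SGD 6,417.90
SGD 6,417.90 ÷ 0.015768 (buy INR at ask) = INR 407,020.79

Net profit: INR 9,020.79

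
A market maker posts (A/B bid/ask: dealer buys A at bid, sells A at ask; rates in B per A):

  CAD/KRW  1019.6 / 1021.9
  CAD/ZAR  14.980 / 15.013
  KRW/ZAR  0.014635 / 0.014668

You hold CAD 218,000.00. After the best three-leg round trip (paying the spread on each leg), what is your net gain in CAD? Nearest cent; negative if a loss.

Best loop CAD → ZAR → KRW → CAD:
CAD 218,000.00 × 14.980 (sell CAD at bid) = ZAR 3,265,640.00
ZAR 3,265,640.00 ÷ 0.014668 (buy KRW at ask) = KRW 222,637,033
KRW 222,637,033 ÷ 1021.9 (buy CAD at ask) = CAD 217,865.77

Net result: CAD -134.23 (no profitable arbitrage after spreads)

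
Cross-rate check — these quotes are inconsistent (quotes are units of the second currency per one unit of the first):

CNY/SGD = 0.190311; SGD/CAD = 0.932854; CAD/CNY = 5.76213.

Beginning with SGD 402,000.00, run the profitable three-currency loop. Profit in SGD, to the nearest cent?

Profit: SGD 9,231.78

Profitable loop is SGD → CAD → CNY → SGD:
SGD 402,000.00 × 0.932854 = CAD 375,007.31
CAD 375,007.31 × 5.76213 = CNY 2,160,840.86
CNY 2,160,840.86 × 0.190311 = SGD 411,231.78
Profit = SGD 411,231.78 − SGD 402,000.00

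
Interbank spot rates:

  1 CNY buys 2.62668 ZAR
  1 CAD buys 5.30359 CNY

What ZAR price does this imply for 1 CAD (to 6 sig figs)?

CAD/ZAR = 13.9308

1 CAD × 5.30359 = 5.30359 CNY
5.30359 CNY × 2.62668 = 13.9308 ZAR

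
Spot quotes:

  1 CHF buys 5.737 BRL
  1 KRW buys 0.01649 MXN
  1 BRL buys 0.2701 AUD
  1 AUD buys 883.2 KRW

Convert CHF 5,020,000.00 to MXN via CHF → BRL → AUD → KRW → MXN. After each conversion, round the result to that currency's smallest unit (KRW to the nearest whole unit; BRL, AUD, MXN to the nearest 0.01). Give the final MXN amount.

CHF 5,020,000.00 × 5.737 = BRL 28,799,740.00
BRL 28,799,740.00 × 0.2701 = AUD 7,778,809.77
AUD 7,778,809.77 × 883.2 = KRW 6,870,244,789
KRW 6,870,244,789 × 0.01649 = MXN 113,290,336.57

MXN 113,290,336.57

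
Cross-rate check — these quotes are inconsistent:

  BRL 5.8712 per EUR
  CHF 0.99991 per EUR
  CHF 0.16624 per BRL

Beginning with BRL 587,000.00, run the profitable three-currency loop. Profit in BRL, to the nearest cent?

Profitable loop is BRL → EUR → CHF → BRL:
BRL 587,000.00 ÷ 5.8712 = EUR 99,979.56
EUR 99,979.56 × 0.99991 = CHF 99,970.56
CHF 99,970.56 ÷ 0.16624 = BRL 601,362.87
Profit = BRL 601,362.87 − BRL 587,000.00

Profit: BRL 14,362.87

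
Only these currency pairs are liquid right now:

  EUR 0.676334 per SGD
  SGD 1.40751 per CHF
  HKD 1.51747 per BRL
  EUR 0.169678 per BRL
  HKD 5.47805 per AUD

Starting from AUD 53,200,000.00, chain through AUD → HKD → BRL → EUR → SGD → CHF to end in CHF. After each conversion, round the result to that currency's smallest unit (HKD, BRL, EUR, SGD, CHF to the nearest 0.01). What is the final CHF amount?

CHF 34,231,847.38

AUD 53,200,000.00 × 5.47805 = HKD 291,432,260.00
HKD 291,432,260.00 ÷ 1.51747 = BRL 192,051,414.53
BRL 192,051,414.53 × 0.169678 = EUR 32,586,899.91
EUR 32,586,899.91 ÷ 0.676334 = SGD 48,181,667.50
SGD 48,181,667.50 ÷ 1.40751 = CHF 34,231,847.38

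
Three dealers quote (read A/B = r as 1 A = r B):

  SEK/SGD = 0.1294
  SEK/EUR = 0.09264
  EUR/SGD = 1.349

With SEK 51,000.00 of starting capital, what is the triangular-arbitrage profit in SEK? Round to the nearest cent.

Profit: SEK 1,807.30

Profitable loop is SEK → SGD → EUR → SEK:
SEK 51,000.00 × 0.1294 = SGD 6,599.40
SGD 6,599.40 ÷ 1.349 = EUR 4,892.07
EUR 4,892.07 ÷ 0.09264 = SEK 52,807.30
Profit = SEK 52,807.30 − SEK 51,000.00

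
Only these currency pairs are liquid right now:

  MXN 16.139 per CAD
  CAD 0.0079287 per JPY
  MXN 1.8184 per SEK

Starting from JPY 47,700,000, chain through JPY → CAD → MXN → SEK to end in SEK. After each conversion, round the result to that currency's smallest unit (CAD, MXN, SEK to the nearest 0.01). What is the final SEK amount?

SEK 3,356,661.63

JPY 47,700,000 × 0.0079287 = CAD 378,198.99
CAD 378,198.99 × 16.139 = MXN 6,103,753.50
MXN 6,103,753.50 ÷ 1.8184 = SEK 3,356,661.63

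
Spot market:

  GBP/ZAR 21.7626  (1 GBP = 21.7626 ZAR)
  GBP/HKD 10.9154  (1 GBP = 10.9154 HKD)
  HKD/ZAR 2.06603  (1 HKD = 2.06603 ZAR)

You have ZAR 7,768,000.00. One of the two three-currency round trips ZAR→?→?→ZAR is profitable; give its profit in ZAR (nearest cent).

Profit: ZAR 281,607.71

Profitable loop is ZAR → GBP → HKD → ZAR:
ZAR 7,768,000.00 ÷ 21.7626 = GBP 356,942.64
GBP 356,942.64 × 10.9154 = HKD 3,896,171.74
HKD 3,896,171.74 × 2.06603 = ZAR 8,049,607.71
Profit = ZAR 8,049,607.71 − ZAR 7,768,000.00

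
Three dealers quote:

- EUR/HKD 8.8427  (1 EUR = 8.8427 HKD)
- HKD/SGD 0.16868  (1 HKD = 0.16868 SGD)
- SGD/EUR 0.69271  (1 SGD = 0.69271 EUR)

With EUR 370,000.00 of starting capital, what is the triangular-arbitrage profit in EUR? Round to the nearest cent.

Profitable loop is EUR → HKD → SGD → EUR:
EUR 370,000.00 × 8.8427 = HKD 3,271,799.00
HKD 3,271,799.00 × 0.16868 = SGD 551,887.06
SGD 551,887.06 × 0.69271 = EUR 382,297.68
Profit = EUR 382,297.68 − EUR 370,000.00

Profit: EUR 12,297.68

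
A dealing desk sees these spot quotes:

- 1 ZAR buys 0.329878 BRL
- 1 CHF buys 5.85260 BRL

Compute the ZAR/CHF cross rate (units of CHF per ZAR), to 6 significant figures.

ZAR/CHF = 0.0563644

1 ZAR × 0.329878 = 0.329878 BRL
0.329878 BRL ÷ 5.85260 = 0.0563644 CHF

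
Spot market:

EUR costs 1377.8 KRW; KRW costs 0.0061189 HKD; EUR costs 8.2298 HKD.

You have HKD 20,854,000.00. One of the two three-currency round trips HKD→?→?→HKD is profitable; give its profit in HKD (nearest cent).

Profit: HKD 508,871.30

Profitable loop is HKD → EUR → KRW → HKD:
HKD 20,854,000.00 ÷ 8.2298 = EUR 2,533,961.94
EUR 2,533,961.94 × 1377.8 = KRW 3,491,292,765
KRW 3,491,292,765 × 0.0061189 = HKD 21,362,871.30
Profit = HKD 21,362,871.30 − HKD 20,854,000.00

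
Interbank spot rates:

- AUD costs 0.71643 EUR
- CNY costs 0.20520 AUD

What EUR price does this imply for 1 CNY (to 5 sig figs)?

1 CNY × 0.20520 = 0.2052 AUD
0.2052 AUD × 0.71643 = 0.147011 EUR

CNY/EUR = 0.14701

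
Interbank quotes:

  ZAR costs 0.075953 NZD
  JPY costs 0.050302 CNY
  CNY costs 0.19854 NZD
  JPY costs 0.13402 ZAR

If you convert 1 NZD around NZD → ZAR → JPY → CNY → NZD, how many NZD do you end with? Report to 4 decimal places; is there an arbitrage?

0.9811 (arbitrage exists)

Around NZD → ZAR → JPY → CNY → NZD: 1 ÷ 0.075953 ÷ 0.13402 × 0.050302 × 0.19854 = 0.981112
Product < 1; profitable direction is NZD → CNY → JPY → ZAR → NZD.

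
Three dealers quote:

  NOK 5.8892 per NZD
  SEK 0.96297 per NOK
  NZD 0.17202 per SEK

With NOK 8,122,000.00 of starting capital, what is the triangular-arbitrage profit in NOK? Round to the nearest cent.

Profit: NOK 203,589.25

Profitable loop is NOK → NZD → SEK → NOK:
NOK 8,122,000.00 ÷ 5.8892 = NZD 1,379,134.69
NZD 1,379,134.69 ÷ 0.17202 = SEK 8,017,292.68
SEK 8,017,292.68 ÷ 0.96297 = NOK 8,325,589.25
Profit = NOK 8,325,589.25 − NOK 8,122,000.00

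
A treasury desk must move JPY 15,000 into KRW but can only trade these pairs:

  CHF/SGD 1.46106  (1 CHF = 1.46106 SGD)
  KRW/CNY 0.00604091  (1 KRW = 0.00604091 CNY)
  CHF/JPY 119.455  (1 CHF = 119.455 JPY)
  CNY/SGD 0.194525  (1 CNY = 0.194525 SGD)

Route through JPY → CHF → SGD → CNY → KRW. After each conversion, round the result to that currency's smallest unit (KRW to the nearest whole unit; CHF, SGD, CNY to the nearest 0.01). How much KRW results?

JPY 15,000 ÷ 119.455 = CHF 125.57
CHF 125.57 × 1.46106 = SGD 183.47
SGD 183.47 ÷ 0.194525 = CNY 943.17
CNY 943.17 ÷ 0.00604091 = KRW 156,130

KRW 156,130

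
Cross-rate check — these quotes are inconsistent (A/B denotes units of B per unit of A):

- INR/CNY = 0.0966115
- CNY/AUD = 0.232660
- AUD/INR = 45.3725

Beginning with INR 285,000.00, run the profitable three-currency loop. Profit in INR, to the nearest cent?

Profitable loop is INR → CNY → AUD → INR:
INR 285,000.00 × 0.0966115 = CNY 27,534.28
CNY 27,534.28 × 0.232660 = AUD 6,406.13
AUD 6,406.13 × 45.3725 = INR 290,661.91
Profit = INR 290,661.91 − INR 285,000.00

Profit: INR 5,661.91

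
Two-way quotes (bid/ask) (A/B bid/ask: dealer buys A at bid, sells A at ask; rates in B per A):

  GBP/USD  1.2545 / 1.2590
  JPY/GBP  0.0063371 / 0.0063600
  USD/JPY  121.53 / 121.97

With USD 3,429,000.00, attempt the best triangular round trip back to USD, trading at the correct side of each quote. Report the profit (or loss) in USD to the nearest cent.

Net profit: USD 82,006.35

Best loop USD → GBP → JPY → USD:
USD 3,429,000.00 ÷ 1.2590 (buy GBP at ask) = GBP 2,723,590.15
GBP 2,723,590.15 ÷ 0.0063600 (buy JPY at ask) = JPY 428,237,445
JPY 428,237,445 ÷ 121.97 (buy USD at ask) = USD 3,511,006.35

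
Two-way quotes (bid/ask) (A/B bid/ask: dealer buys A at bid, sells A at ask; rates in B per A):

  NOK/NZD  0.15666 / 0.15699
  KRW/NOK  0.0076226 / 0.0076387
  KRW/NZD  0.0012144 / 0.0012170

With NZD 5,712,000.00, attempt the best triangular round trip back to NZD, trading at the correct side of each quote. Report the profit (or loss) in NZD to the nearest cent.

Net profit: NZD 72,402.62

Best loop NZD → NOK → KRW → NZD:
NZD 5,712,000.00 ÷ 0.15699 (buy NOK at ask) = NOK 36,384,483.09
NOK 36,384,483.09 ÷ 0.0076387 (buy KRW at ask) = KRW 4,763,177,385
KRW 4,763,177,385 × 0.0012144 (sell KRW at bid) = NZD 5,784,402.62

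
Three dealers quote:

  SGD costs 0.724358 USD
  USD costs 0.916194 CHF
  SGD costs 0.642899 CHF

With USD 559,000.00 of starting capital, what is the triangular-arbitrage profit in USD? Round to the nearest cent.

Profit: USD 18,045.11

Profitable loop is USD → CHF → SGD → USD:
USD 559,000.00 × 0.916194 = CHF 512,152.45
CHF 512,152.45 ÷ 0.642899 = SGD 796,629.71
SGD 796,629.71 × 0.724358 = USD 577,045.11
Profit = USD 577,045.11 − USD 559,000.00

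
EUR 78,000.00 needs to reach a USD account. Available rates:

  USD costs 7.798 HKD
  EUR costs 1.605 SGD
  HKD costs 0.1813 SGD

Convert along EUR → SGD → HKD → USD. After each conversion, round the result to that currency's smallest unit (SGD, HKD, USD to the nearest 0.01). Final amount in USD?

USD 88,550.01

EUR 78,000.00 × 1.605 = SGD 125,190.00
SGD 125,190.00 ÷ 0.1813 = HKD 690,512.96
HKD 690,512.96 ÷ 7.798 = USD 88,550.01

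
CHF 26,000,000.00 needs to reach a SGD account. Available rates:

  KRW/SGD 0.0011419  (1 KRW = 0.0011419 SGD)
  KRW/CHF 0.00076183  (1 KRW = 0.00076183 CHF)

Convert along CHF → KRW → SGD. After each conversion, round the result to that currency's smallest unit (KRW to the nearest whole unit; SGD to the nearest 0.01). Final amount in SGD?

SGD 38,971,161.54

CHF 26,000,000.00 ÷ 0.00076183 = KRW 34,128,348,844
KRW 34,128,348,844 × 0.0011419 = SGD 38,971,161.54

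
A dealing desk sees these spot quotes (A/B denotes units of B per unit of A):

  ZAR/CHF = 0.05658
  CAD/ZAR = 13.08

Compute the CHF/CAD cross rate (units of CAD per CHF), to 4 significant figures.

1 CHF ÷ 0.05658 = 17.6741 ZAR
17.6741 ZAR ÷ 13.08 = 1.35123 CAD

CHF/CAD = 1.351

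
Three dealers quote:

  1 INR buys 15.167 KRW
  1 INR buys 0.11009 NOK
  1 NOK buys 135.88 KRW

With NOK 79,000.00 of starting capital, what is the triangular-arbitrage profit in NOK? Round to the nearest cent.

Profit: NOK 1,098.31

Profitable loop is NOK → INR → KRW → NOK:
NOK 79,000.00 ÷ 0.11009 = INR 717,594.70
INR 717,594.70 × 15.167 = KRW 10,883,759
KRW 10,883,759 ÷ 135.88 = NOK 80,098.31
Profit = NOK 80,098.31 − NOK 79,000.00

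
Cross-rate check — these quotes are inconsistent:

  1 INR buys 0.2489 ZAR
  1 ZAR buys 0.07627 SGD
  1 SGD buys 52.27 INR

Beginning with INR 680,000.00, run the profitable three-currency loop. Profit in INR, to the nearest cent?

Profitable loop is INR → SGD → ZAR → INR:
INR 680,000.00 ÷ 52.27 = SGD 13,009.37
SGD 13,009.37 ÷ 0.07627 = ZAR 170,570.01
ZAR 170,570.01 ÷ 0.2489 = INR 685,295.33
Profit = INR 685,295.33 − INR 680,000.00

Profit: INR 5,295.33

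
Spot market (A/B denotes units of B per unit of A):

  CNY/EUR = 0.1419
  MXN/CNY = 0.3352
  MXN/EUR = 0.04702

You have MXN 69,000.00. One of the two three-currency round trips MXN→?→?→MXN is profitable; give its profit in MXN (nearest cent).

Profit: MXN 799.59

Profitable loop is MXN → CNY → EUR → MXN:
MXN 69,000.00 × 0.3352 = CNY 23,128.80
CNY 23,128.80 × 0.1419 = EUR 3,281.98
EUR 3,281.98 ÷ 0.04702 = MXN 69,799.59
Profit = MXN 69,799.59 − MXN 69,000.00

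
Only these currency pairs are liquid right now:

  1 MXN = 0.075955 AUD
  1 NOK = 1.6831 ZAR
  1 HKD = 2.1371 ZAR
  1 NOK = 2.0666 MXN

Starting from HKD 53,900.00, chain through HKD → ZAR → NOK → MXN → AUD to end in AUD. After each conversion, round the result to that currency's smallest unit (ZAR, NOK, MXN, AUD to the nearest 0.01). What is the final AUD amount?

AUD 10,742.78

HKD 53,900.00 × 2.1371 = ZAR 115,189.69
ZAR 115,189.69 ÷ 1.6831 = NOK 68,439.01
NOK 68,439.01 × 2.0666 = MXN 141,436.06
MXN 141,436.06 × 0.075955 = AUD 10,742.78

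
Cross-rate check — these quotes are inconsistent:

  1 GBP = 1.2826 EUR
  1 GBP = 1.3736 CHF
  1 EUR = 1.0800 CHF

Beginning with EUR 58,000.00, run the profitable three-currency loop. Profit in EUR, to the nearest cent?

Profitable loop is EUR → CHF → GBP → EUR:
EUR 58,000.00 × 1.0800 = CHF 62,640.00
CHF 62,640.00 ÷ 1.3736 = GBP 45,602.80
GBP 45,602.80 × 1.2826 = EUR 58,490.15
Profit = EUR 58,490.15 − EUR 58,000.00

Profit: EUR 490.15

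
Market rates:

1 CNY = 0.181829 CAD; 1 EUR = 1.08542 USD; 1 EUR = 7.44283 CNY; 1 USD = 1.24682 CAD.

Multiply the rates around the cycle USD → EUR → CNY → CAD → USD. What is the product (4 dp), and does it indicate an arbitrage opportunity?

1.0000 (no arbitrage)

Around USD → EUR → CNY → CAD → USD: 1 ÷ 1.08542 × 7.44283 × 0.181829 ÷ 1.24682 = 0.999999
Product ≈ 1 (deviation 0.000%, within rounding noise).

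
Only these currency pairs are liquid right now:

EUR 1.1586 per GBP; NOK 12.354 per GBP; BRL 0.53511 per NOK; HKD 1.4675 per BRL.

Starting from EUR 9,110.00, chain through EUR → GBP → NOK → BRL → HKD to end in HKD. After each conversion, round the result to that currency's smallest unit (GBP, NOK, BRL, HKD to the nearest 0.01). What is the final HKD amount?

HKD 76,280.53

EUR 9,110.00 ÷ 1.1586 = GBP 7,862.94
GBP 7,862.94 × 12.354 = NOK 97,138.76
NOK 97,138.76 × 0.53511 = BRL 51,979.92
BRL 51,979.92 × 1.4675 = HKD 76,280.53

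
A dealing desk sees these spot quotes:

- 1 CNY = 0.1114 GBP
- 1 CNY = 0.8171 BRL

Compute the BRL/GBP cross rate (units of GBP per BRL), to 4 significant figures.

1 BRL ÷ 0.8171 = 1.22384 CNY
1.22384 CNY × 0.1114 = 0.136336 GBP

BRL/GBP = 0.1363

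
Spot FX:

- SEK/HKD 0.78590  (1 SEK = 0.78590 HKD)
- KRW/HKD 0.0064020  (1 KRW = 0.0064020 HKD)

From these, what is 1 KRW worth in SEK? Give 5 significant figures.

1 KRW × 0.0064020 = 0.006402 HKD
0.006402 HKD ÷ 0.78590 = 0.00814607 SEK

KRW/SEK = 0.0081461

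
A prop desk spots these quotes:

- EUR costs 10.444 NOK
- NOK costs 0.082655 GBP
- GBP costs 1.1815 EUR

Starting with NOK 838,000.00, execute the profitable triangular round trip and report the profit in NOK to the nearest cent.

Profitable loop is NOK → GBP → EUR → NOK:
NOK 838,000.00 × 0.082655 = GBP 69,264.89
GBP 69,264.89 × 1.1815 = EUR 81,836.47
EUR 81,836.47 × 10.444 = NOK 854,700.07
Profit = NOK 854,700.07 − NOK 838,000.00

Profit: NOK 16,700.07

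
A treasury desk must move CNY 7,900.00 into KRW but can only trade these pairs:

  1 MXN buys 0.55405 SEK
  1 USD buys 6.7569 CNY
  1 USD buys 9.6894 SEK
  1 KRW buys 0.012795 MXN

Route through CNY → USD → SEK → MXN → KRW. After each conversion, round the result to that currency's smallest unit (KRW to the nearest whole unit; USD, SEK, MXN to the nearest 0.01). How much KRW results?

CNY 7,900.00 ÷ 6.7569 = USD 1,169.18
USD 1,169.18 × 9.6894 = SEK 11,328.65
SEK 11,328.65 ÷ 0.55405 = MXN 20,446.98
MXN 20,446.98 ÷ 0.012795 = KRW 1,598,045

KRW 1,598,045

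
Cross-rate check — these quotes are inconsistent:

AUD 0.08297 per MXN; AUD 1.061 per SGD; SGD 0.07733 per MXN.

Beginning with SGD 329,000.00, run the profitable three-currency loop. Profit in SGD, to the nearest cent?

Profit: SGD 3,700.61

Profitable loop is SGD → MXN → AUD → SGD:
SGD 329,000.00 ÷ 0.07733 = MXN 4,254,493.73
MXN 4,254,493.73 × 0.08297 = AUD 352,995.34
AUD 352,995.34 ÷ 1.061 = SGD 332,700.61
Profit = SGD 332,700.61 − SGD 329,000.00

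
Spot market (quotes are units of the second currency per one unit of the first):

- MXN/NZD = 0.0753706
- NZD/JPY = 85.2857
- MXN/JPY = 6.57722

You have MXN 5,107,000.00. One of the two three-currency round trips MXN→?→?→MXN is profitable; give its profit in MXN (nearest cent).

Profitable loop is MXN → JPY → NZD → MXN:
MXN 5,107,000.00 × 6.57722 = JPY 33,589,863
JPY 33,589,863 ÷ 85.2857 = NZD 393,851.05
NZD 393,851.05 ÷ 0.0753706 = MXN 5,225,526.27
Profit = MXN 5,225,526.27 − MXN 5,107,000.00

Profit: MXN 118,526.27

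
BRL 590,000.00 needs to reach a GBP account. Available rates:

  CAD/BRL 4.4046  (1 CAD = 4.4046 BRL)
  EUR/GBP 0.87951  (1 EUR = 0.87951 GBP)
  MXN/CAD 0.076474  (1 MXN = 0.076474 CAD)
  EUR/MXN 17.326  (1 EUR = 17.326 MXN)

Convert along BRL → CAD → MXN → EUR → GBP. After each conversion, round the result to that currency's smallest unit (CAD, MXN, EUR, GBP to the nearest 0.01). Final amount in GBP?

GBP 88,914.83

BRL 590,000.00 ÷ 4.4046 = CAD 133,950.87
CAD 133,950.87 ÷ 0.076474 = MXN 1,751,587.08
MXN 1,751,587.08 ÷ 17.326 = EUR 101,095.87
EUR 101,095.87 × 0.87951 = GBP 88,914.83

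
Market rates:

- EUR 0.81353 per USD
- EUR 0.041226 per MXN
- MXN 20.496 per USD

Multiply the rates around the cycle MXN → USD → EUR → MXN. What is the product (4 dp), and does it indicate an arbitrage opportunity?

0.9628 (arbitrage exists)

Around MXN → USD → EUR → MXN: 1 ÷ 20.496 × 0.81353 ÷ 0.041226 = 0.962794
Product < 1; profitable direction is MXN → EUR → USD → MXN.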